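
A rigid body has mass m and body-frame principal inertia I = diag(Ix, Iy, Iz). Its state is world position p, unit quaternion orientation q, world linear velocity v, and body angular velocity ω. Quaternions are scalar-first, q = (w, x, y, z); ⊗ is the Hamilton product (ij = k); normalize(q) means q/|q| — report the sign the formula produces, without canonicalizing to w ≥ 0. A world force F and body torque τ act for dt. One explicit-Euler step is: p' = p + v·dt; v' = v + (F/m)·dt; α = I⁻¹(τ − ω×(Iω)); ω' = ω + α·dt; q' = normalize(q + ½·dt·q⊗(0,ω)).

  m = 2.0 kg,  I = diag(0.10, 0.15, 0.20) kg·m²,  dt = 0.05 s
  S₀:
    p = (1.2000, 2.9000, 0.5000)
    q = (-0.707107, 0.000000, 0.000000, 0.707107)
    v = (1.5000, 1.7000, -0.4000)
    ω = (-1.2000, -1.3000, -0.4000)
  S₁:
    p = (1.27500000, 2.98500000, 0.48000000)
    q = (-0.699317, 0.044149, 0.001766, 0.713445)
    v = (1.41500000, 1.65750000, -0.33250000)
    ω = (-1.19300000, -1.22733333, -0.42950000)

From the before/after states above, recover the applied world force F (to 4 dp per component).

F = (-3.4000, -1.7000, 2.7000)

Δv = v₁−v₀ = (-0.08500000, -0.04250000, 0.06750000)
m·(v₁−v₀)/dt = (-3.4000, -1.7000, 2.7000)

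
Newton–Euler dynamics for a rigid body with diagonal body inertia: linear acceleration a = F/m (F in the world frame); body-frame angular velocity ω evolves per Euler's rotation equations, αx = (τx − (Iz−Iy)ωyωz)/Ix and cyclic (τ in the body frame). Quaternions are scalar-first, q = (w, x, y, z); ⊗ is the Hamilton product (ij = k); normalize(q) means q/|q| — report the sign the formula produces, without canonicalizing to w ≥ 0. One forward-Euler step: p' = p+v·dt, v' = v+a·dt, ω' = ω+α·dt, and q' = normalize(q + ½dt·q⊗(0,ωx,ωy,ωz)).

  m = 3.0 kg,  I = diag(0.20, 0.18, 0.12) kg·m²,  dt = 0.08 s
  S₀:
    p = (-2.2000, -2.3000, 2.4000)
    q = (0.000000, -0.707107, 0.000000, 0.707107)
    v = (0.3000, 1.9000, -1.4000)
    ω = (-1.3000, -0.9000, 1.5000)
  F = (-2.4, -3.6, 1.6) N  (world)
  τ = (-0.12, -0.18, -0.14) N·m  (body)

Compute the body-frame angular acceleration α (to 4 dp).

α = (-1.0050, -0.1333, -0.9717)

gyro term ω×Iω = (0.0810, -0.1560, -0.0234)
angular accel α = (-1.0050, -0.1333, -0.9717)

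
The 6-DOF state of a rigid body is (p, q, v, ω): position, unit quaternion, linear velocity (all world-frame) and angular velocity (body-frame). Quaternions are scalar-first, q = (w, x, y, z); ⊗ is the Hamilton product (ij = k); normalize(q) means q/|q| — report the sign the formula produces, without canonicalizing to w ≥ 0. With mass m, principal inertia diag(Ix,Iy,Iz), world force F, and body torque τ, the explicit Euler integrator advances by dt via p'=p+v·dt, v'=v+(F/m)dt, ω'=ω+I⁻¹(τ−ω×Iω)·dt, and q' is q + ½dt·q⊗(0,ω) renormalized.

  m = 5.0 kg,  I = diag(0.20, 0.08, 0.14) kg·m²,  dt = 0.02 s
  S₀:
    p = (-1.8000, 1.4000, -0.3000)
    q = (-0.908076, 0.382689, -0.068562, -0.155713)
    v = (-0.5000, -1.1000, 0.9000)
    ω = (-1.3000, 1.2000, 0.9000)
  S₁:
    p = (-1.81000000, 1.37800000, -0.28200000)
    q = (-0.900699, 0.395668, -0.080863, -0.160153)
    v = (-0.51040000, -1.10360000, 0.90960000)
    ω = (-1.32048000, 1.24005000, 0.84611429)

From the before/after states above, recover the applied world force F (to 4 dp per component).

F = (-2.6000, -0.9000, 2.4000)

velocity change Δv = (-0.01040000, -0.00360000, 0.00960000)
applied force F = (-2.6000, -0.9000, 2.4000)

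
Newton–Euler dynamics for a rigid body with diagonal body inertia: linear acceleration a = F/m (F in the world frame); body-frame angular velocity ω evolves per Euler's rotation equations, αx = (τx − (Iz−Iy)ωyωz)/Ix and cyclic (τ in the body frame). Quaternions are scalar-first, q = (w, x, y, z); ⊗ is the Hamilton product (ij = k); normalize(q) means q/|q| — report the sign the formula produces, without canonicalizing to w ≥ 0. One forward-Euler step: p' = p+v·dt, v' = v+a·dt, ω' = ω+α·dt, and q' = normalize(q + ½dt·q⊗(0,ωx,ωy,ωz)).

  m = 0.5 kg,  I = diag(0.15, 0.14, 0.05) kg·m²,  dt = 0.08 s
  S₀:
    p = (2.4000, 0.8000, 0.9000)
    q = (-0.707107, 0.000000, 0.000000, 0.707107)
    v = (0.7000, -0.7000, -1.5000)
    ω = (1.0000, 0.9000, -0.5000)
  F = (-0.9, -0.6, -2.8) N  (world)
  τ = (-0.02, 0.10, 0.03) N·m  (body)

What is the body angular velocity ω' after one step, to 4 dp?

precession coupling ω×(Iω) = (0.0405, -0.0500, -0.0090)
α = I⁻¹(τ − ω×Iω) = (-0.4033, 1.0714, 0.7800)
ω' = ω + α·dt = (0.9677, 0.9857, -0.4376)

ω' = (0.9677, 0.9857, -0.4376)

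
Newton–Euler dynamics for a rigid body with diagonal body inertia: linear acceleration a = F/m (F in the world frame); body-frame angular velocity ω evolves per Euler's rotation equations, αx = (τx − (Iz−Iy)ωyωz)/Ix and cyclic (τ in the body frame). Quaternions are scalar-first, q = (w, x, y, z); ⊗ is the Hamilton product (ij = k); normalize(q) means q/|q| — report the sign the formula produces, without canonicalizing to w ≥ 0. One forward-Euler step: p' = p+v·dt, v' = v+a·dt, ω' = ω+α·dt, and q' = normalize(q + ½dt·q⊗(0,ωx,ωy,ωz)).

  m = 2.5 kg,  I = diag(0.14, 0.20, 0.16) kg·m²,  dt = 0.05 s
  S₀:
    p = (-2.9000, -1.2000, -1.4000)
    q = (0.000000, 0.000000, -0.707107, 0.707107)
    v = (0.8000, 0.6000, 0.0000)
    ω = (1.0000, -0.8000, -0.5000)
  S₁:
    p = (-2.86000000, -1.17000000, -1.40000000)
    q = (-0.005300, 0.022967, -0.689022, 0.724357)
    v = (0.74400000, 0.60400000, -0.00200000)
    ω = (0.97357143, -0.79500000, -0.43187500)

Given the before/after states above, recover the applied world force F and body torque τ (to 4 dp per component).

Δv = v₁−v₀ = (-0.05600000, 0.00400000, -0.00200000)
F = m·Δv/dt = (-2.8000, 0.2000, -0.1000)
Δω = ω₁−ω₀ = (-0.02642857, 0.00500000, 0.06812500)
gyro term ω₀×Iω₀ = (-0.0160, 0.0100, -0.0480)
applied torque τ = (-0.0900, 0.0300, 0.1700)

F = (-2.8000, 0.2000, -0.1000)
τ = (-0.0900, 0.0300, 0.1700)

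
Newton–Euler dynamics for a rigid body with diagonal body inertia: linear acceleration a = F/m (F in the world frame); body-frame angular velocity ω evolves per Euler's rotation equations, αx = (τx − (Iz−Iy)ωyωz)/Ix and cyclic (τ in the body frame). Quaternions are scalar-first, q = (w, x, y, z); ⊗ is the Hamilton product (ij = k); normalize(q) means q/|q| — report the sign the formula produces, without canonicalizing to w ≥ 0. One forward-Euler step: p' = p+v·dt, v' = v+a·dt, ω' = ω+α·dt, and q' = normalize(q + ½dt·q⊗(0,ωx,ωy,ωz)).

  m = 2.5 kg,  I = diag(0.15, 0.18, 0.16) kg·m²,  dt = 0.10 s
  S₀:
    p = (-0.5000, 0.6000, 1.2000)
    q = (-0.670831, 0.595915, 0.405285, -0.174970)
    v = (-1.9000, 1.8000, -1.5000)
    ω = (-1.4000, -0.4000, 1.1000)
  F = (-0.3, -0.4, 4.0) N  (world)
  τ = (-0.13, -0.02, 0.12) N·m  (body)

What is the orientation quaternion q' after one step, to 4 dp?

Hamilton product q⊗(0,ω) = (1.1888620, 1.3149889, -0.1422161, -0.4088811)
q' = normalize(q + ½dt·q⊗(0,ω)) = (-0.6089, 0.6589, 0.3965, -0.1946)

q' = (-0.6089, 0.6589, 0.3965, -0.1946)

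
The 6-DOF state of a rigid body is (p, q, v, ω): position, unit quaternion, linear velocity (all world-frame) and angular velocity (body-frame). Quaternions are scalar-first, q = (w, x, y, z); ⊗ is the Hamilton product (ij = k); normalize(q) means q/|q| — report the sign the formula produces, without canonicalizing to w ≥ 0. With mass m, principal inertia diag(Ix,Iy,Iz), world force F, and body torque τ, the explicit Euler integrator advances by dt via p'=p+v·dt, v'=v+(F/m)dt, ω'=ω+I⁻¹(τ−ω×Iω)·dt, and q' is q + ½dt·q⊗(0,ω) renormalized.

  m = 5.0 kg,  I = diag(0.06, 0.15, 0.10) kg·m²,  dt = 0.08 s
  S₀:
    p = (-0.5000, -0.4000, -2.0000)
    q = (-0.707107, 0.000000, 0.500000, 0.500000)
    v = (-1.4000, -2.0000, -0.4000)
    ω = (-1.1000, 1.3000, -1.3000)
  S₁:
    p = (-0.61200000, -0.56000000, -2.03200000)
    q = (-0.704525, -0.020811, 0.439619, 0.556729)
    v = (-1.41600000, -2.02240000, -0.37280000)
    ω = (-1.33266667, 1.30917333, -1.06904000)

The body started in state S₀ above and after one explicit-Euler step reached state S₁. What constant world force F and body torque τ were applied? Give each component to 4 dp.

F = (-1.0000, -1.4000, 1.7000)
τ = (-0.0900, -0.0400, 0.1600)

velocity change Δv = (-0.01600000, -0.02240000, 0.02720000)
F = m·Δv/dt = (-1.0000, -1.4000, 1.7000)
rate change Δω = (-0.23266667, 0.00917333, 0.23096000)
τ = I·(Δω/dt) + ω₀×(Iω₀) = (-0.0900, -0.0400, 0.1600)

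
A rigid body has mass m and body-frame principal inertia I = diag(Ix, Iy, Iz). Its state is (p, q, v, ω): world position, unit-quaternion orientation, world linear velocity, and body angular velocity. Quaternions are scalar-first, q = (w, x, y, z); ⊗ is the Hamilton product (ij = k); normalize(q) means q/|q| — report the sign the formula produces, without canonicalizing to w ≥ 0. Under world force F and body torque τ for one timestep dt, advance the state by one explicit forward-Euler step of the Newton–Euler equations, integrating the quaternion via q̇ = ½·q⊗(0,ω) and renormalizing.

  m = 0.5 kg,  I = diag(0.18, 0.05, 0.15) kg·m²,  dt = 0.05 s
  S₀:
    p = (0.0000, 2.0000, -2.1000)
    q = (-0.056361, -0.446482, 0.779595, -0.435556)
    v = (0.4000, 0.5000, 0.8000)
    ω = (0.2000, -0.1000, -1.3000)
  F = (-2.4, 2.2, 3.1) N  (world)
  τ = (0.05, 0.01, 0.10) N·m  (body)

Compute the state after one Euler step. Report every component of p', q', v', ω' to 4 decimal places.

p' = (0.0200, 2.0250, -2.0600)
q' = (-0.0663, -0.4729, 0.7626, -0.4363)
v' = (0.1600, 0.7200, 1.1100)
ω' = (0.2103, -0.0822, -1.2675)

ω×(Iω) gyroscopic = (0.0130, -0.0078, 0.0026)
(τ − ω×Iω)/I = (0.2056, 0.3560, 0.6493)
new body rate ω' = (0.2103, -0.0822, -1.2675)
Hamilton product q⊗(0,ω) = (-0.3989669, -1.0683013, -0.6619017, -0.0380015)
q + ½dt·q⊗(0,ω), renormalized = (-0.0663, -0.4729, 0.7626, -0.4363)
new position p' = (0.0200, 2.0250, -2.0600)
new velocity v' = (0.1600, 0.7200, 1.1100)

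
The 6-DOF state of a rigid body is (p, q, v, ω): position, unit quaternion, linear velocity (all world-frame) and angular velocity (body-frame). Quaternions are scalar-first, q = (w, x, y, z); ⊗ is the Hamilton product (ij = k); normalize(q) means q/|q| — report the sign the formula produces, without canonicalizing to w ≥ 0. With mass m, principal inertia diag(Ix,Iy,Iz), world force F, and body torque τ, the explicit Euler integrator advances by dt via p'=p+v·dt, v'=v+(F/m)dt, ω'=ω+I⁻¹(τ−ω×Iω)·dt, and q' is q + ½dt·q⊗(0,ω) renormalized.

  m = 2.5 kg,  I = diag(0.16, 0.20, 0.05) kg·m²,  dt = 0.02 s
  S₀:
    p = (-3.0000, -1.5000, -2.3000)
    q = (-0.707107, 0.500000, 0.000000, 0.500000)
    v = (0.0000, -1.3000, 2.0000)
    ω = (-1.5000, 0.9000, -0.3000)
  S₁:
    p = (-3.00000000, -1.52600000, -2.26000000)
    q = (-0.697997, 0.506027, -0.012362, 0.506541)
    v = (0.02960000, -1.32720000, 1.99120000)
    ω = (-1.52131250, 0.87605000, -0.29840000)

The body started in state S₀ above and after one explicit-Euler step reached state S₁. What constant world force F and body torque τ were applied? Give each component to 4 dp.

Δω = ω₁−ω₀ = (-0.02131250, -0.02395000, 0.00160000)
applied torque τ = (-0.1300, -0.1900, -0.0500)
velocity change Δv = (0.02960000, -0.02720000, -0.00880000)
applied force F = (3.7000, -3.4000, -1.1000)

F = (3.7000, -3.4000, -1.1000)
τ = (-0.1300, -0.1900, -0.0500)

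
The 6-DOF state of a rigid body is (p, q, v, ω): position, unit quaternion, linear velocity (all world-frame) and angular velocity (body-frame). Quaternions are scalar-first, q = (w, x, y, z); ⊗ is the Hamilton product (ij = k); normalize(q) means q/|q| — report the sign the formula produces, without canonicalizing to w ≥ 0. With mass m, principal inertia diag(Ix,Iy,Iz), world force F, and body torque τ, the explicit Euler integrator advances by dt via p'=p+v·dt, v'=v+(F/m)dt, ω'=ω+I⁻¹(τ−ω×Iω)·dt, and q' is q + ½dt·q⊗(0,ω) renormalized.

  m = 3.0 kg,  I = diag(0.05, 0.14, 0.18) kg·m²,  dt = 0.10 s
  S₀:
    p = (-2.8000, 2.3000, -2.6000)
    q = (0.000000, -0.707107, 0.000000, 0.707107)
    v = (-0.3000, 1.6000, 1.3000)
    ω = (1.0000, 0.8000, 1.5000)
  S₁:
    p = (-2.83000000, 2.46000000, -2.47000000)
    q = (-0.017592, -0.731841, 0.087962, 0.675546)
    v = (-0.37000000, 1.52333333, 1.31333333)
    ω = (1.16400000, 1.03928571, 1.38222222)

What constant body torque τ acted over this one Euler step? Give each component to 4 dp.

τ = (0.1300, 0.1400, -0.1400)

Δω = ω₁−ω₀ = (0.16400000, 0.23928571, -0.11777778)
I·α + gyro = (0.1300, 0.1400, -0.1400)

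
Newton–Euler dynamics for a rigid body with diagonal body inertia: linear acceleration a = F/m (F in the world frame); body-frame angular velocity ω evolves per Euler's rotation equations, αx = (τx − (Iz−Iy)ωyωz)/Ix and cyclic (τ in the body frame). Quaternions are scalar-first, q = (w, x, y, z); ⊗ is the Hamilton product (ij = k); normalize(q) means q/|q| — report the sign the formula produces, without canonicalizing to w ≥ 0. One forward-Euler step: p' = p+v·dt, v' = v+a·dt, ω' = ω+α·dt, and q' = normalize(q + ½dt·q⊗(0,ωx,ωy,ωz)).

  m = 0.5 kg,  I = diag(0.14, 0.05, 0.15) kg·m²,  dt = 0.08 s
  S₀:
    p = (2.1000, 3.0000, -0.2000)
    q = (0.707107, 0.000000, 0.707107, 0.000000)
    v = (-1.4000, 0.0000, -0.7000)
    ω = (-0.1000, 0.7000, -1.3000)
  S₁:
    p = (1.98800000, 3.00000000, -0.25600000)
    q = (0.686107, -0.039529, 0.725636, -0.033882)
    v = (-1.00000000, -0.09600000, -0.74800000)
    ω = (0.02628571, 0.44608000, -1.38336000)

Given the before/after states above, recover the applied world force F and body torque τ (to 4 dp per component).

Δω = ω₁−ω₀ = (0.12628571, -0.25392000, -0.08336000)
gyro term ω₀×Iω₀ = (-0.0910, -0.0013, 0.0063)
I·α + gyro = (0.1300, -0.1600, -0.1500)
v₁ − v₀ = (0.40000000, -0.09600000, -0.04800000)
F = m·Δv/dt = (2.5000, -0.6000, -0.3000)

F = (2.5000, -0.6000, -0.3000)
τ = (0.1300, -0.1600, -0.1500)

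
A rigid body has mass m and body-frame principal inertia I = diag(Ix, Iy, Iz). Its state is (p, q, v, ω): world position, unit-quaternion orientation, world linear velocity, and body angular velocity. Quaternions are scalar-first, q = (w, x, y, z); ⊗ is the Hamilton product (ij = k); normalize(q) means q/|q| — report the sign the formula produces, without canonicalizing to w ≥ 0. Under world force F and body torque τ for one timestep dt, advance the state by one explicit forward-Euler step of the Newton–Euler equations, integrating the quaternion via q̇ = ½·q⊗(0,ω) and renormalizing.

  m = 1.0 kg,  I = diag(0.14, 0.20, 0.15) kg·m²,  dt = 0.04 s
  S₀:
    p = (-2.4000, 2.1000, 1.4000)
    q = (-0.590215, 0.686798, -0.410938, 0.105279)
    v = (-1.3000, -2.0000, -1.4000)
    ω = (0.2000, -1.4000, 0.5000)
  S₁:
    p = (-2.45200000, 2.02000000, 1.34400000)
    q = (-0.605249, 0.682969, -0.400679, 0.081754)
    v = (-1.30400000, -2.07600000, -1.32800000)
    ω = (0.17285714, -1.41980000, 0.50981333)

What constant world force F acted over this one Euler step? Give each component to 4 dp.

velocity change Δv = (-0.00400000, -0.07600000, 0.07200000)
m·(v₁−v₀)/dt = (-0.1000, -1.9000, 1.8000)

F = (-0.1000, -1.9000, 1.8000)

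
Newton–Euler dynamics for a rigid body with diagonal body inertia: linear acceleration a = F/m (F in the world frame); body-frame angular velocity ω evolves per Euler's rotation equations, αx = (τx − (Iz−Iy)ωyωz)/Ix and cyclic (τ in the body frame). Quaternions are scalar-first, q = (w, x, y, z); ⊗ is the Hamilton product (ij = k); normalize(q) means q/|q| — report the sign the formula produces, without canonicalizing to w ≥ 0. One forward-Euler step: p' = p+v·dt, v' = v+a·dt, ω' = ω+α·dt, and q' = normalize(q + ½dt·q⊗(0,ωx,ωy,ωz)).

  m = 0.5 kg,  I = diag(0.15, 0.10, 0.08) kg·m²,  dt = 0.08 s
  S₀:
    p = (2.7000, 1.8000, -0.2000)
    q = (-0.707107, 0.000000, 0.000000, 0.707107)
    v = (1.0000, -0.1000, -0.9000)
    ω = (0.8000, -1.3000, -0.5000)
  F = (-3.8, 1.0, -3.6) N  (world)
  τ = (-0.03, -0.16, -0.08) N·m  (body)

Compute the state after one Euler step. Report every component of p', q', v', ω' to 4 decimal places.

p' = (2.7800, 1.7920, -0.2720)
q' = (-0.6915, 0.0141, 0.0593, 0.7198)
v' = (0.3920, 0.0600, -1.4760)
ω' = (0.7909, -1.4056, -0.6320)

a = (-7.6000, 2.0000, -7.2000)
p + v·dt = (2.7800, 1.7920, -0.2720)
v' = v + a·dt = (0.3920, 0.0600, -1.4760)
ω×(Iω) gyroscopic = (-0.0130, -0.0280, 0.0520)
(τ − ω×Iω)/I = (-0.1133, -1.3200, -1.6500)
new body rate ω' = (0.7909, -1.4056, -0.6320)
Hamilton product q⊗(0,ω) = (0.3535535, 0.3535535, 1.4849247, 0.3535535)
q + ½dt·q⊗(0,ω), renormalized = (-0.6915, 0.0141, 0.0593, 0.7198)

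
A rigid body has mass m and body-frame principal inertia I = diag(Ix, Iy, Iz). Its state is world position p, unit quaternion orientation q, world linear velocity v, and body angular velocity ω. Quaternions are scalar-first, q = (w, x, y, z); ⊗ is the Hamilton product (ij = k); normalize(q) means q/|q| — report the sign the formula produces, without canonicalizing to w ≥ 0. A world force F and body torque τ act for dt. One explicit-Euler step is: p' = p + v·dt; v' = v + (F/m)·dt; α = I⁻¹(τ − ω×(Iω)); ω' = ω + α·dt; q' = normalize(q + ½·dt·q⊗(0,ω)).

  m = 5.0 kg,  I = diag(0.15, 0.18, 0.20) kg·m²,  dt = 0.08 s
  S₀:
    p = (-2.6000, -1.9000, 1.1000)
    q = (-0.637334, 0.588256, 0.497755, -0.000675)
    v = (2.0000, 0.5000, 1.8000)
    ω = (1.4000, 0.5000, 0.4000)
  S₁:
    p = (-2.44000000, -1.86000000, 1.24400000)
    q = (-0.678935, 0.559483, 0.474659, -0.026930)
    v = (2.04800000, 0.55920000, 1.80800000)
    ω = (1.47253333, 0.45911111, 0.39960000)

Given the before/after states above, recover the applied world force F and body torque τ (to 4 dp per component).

velocity change Δv = (0.04800000, 0.05920000, 0.00800000)
applied force F = (3.0000, 3.7000, 0.5000)
rate change Δω = (0.07253333, -0.04088889, -0.00040000)
precession coupling = (0.0040, -0.0280, 0.0210)
τ = I·(Δω/dt) + ω₀×(Iω₀) = (0.1400, -0.1200, 0.0200)

F = (3.0000, 3.7000, 0.5000)
τ = (0.1400, -0.1200, 0.0200)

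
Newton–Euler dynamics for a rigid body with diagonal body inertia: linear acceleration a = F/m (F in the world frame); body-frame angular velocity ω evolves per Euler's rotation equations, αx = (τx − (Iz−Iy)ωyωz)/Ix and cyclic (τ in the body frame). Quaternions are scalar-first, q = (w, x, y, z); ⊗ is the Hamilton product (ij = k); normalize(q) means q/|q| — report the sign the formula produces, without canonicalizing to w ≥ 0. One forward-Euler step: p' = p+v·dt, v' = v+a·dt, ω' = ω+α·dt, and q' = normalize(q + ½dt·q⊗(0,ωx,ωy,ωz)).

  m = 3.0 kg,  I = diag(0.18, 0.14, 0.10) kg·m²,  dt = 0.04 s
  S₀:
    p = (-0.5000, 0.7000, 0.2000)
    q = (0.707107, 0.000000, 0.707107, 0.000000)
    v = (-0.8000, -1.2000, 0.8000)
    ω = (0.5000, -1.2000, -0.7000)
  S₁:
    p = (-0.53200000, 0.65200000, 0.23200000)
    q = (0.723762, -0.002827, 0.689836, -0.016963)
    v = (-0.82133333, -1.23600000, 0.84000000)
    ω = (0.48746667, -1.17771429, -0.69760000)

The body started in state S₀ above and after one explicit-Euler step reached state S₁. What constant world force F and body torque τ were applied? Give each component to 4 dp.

F = (-1.6000, -2.7000, 3.0000)
τ = (-0.0900, 0.0500, 0.0300)

ω₁ − ω₀ = (-0.01253333, 0.02228571, 0.00240000)
I·α + gyro = (-0.0900, 0.0500, 0.0300)
v₁ − v₀ = (-0.02133333, -0.03600000, 0.04000000)
applied force F = (-1.6000, -2.7000, 3.0000)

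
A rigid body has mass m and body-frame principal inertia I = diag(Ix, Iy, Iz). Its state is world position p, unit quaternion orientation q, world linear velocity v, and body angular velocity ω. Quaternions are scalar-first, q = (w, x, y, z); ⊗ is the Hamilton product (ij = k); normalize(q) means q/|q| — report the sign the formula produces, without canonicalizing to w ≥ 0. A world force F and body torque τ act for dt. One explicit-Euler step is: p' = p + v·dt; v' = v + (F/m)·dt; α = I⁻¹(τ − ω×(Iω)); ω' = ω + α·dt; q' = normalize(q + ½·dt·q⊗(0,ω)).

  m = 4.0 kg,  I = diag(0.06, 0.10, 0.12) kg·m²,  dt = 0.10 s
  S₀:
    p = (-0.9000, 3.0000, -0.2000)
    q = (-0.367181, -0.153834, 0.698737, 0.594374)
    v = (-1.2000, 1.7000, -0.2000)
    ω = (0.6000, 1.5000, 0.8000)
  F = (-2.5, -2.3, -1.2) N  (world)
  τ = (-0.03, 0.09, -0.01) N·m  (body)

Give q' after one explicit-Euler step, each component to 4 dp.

q' = (-0.4370, -0.1807, 0.6924, 0.5450)

2q̇ = q⊗(0,ω) = (-1.4313043, -0.5528800, -0.0710799, -0.9437380)
q + ½dt·q⊗(0,ω), renormalized = (-0.4370, -0.1807, 0.6924, 0.5450)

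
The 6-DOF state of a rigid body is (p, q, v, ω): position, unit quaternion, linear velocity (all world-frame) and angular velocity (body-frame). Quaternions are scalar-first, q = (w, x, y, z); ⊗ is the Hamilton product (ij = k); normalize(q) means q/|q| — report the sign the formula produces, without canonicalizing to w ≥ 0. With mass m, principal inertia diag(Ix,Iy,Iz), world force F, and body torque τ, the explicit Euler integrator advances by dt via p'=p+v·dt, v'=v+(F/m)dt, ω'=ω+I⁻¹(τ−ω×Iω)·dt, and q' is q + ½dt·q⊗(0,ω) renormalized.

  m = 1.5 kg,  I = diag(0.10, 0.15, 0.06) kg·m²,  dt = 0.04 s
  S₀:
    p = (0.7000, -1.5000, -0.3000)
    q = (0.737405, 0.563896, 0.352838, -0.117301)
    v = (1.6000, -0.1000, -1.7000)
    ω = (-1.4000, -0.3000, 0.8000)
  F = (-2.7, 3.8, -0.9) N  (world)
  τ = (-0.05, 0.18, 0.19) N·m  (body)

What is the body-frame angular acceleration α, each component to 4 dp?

α = (-0.7160, 1.4987, 2.8167)

precession coupling ω×(Iω) = (0.0216, -0.0448, 0.0210)
α = I⁻¹(τ − ω×Iω) = (-0.7160, 1.4987, 2.8167)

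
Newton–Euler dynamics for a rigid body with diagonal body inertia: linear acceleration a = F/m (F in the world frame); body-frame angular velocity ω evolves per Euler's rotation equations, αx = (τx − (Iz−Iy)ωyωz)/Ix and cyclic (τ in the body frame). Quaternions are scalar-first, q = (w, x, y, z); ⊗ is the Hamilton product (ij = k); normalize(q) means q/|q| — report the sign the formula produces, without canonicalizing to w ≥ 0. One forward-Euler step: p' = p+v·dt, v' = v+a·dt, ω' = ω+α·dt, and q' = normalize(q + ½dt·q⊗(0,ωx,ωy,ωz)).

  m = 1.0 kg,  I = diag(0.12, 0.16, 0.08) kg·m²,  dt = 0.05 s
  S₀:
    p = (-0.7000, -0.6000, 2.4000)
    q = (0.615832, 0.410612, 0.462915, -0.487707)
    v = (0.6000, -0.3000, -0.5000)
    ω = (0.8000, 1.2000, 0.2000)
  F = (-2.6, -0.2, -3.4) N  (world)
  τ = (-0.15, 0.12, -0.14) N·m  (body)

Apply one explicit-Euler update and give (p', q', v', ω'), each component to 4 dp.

angular accel α = (-1.0900, 0.7100, -2.2300)
new body rate ω' = (0.7455, 1.2355, 0.0885)
Hamilton product q⊗(0,ω) = (-0.7864462, 1.1704970, 0.2667104, 0.2455688)
q' = normalize(q + ½dt·q⊗(0,ω)) = (0.5958, 0.4396, 0.4693, -0.4812)
a = (-2.6000, -0.2000, -3.4000)
new position p' = (-0.6700, -0.6150, 2.3750)
v + (F/m)dt = (0.4700, -0.3100, -0.6700)

p' = (-0.6700, -0.6150, 2.3750)
q' = (0.5958, 0.4396, 0.4693, -0.4812)
v' = (0.4700, -0.3100, -0.6700)
ω' = (0.7455, 1.2355, 0.0885)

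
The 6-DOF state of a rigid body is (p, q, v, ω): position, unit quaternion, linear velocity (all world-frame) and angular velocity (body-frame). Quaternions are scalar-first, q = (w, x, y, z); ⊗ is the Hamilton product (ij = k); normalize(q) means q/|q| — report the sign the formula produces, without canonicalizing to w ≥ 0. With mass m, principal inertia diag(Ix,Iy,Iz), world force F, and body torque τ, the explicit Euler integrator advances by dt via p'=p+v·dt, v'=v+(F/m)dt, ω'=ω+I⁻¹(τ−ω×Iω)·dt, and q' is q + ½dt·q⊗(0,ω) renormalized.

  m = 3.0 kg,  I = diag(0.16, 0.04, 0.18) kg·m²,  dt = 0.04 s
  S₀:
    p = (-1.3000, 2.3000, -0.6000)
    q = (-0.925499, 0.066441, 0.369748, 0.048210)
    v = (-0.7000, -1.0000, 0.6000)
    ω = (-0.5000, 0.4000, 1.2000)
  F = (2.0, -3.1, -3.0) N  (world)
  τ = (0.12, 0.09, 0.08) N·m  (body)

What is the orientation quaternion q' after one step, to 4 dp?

q' = (-0.9286, 0.0842, 0.3601, 0.0302)

2q̇ = q⊗(0,ω) = (-0.1725307, 0.8871631, -0.4740338, -0.8991484)
updated quaternion q' = (-0.9286, 0.0842, 0.3601, 0.0302)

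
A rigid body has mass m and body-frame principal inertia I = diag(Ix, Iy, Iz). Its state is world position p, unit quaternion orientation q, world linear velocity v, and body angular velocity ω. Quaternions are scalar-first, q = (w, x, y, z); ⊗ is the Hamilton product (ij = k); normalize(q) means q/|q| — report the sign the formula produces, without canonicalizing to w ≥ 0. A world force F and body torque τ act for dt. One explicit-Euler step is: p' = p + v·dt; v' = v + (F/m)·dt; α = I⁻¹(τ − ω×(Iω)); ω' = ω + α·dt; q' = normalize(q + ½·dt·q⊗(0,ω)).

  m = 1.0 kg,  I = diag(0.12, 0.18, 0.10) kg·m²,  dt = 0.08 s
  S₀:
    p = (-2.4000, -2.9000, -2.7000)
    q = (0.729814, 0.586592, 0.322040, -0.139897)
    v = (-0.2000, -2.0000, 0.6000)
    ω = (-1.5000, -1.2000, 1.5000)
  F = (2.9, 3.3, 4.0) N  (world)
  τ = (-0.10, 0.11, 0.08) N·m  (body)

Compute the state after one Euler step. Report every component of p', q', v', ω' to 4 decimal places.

precession coupling ω×(Iω) = (0.1440, -0.0450, 0.1080)
(τ − ω×Iω)/I = (-2.0333, 0.8611, -0.2800)
ω + α·dt = (-1.6627, -1.1311, 1.4776)
2q̇ = q⊗(0,ω) = (1.4761815, -0.7795374, -1.5458193, 0.8738706)
updated quaternion q' = (0.7851, 0.5528, 0.2590, -0.1044)
linear accel F/m = (2.9000, 3.3000, 4.0000)
p + v·dt = (-2.4160, -3.0600, -2.6520)
v + (F/m)dt = (0.0320, -1.7360, 0.9200)

p' = (-2.4160, -3.0600, -2.6520)
q' = (0.7851, 0.5528, 0.2590, -0.1044)
v' = (0.0320, -1.7360, 0.9200)
ω' = (-1.6627, -1.1311, 1.4776)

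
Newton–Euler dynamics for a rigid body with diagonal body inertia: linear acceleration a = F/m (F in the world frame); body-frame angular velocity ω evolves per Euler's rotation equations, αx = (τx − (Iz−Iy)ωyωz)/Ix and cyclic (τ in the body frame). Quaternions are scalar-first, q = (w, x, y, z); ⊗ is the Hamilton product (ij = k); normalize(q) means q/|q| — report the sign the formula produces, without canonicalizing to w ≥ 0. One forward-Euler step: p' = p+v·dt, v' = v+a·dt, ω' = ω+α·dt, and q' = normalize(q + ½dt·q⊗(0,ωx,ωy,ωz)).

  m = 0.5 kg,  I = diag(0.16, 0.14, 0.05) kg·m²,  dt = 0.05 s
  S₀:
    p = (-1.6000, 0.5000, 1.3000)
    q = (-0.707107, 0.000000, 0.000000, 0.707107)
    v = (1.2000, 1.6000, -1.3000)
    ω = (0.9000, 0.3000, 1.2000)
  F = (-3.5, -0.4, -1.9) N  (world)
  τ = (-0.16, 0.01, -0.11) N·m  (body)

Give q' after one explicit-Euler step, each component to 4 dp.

2q̇ = q⊗(0,ω) = (-0.8485284, -0.8485284, 0.4242642, -0.8485284)
updated quaternion q' = (-0.7278, -0.0212, 0.0106, 0.6854)

q' = (-0.7278, -0.0212, 0.0106, 0.6854)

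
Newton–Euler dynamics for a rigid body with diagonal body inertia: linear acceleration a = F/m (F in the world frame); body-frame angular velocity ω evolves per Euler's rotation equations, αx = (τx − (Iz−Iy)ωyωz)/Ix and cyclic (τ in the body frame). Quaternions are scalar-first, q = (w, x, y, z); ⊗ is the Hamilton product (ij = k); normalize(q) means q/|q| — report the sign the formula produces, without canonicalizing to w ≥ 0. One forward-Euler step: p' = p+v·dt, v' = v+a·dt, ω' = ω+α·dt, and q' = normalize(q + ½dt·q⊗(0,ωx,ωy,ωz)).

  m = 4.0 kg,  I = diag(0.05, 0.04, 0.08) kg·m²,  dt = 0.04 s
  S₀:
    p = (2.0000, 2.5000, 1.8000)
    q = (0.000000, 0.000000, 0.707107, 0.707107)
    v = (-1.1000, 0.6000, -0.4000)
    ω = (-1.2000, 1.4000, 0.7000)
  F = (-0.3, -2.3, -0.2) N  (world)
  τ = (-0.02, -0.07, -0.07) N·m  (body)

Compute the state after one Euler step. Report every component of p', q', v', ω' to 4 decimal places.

ω×(Iω) gyroscopic = (0.0392, 0.0252, 0.0168)
angular accel α = (-1.1840, -2.3800, -1.0850)
new body rate ω' = (-1.2474, 1.3048, 0.6566)
2q̇ = q⊗(0,ω) = (-1.4849247, -0.4949749, -0.8485284, 0.8485284)
updated quaternion q' = (-0.0297, -0.0099, 0.6896, 0.7235)
linear accel F/m = (-0.0750, -0.5750, -0.0500)
new position p' = (1.9560, 2.5240, 1.7840)
v' = v + a·dt = (-1.1030, 0.5770, -0.4020)

p' = (1.9560, 2.5240, 1.7840)
q' = (-0.0297, -0.0099, 0.6896, 0.7235)
v' = (-1.1030, 0.5770, -0.4020)
ω' = (-1.2474, 1.3048, 0.6566)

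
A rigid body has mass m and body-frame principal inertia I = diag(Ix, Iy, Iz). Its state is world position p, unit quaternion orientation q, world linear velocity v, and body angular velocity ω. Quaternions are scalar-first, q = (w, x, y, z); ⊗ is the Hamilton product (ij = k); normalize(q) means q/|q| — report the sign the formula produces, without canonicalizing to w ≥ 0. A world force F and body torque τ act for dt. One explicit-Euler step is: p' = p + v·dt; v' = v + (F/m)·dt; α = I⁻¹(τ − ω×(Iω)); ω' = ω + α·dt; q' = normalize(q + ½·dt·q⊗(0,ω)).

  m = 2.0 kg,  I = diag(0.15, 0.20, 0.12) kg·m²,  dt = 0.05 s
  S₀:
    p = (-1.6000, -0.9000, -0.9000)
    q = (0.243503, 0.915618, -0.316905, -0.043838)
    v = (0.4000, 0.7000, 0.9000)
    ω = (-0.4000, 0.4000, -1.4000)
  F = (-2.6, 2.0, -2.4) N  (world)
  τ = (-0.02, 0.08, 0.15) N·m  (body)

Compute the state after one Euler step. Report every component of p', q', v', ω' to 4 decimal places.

precession coupling ω×(Iω) = (0.0448, 0.0168, -0.0080)
(τ − ω×Iω)/I = (-0.4320, 0.3160, 1.3167)
ω' = ω + α·dt = (-0.4216, 0.4158, -1.3342)
2q̇ = q⊗(0,ω) = (0.4316360, 0.3638010, 1.3968016, -0.1014190)
q + ½dt·q⊗(0,ω), renormalized = (0.2541, 0.9241, -0.2818, -0.0463)
new position p' = (-1.5800, -0.8650, -0.8550)
v' = v + a·dt = (0.3350, 0.7500, 0.8400)

p' = (-1.5800, -0.8650, -0.8550)
q' = (0.2541, 0.9241, -0.2818, -0.0463)
v' = (0.3350, 0.7500, 0.8400)
ω' = (-0.4216, 0.4158, -1.3342)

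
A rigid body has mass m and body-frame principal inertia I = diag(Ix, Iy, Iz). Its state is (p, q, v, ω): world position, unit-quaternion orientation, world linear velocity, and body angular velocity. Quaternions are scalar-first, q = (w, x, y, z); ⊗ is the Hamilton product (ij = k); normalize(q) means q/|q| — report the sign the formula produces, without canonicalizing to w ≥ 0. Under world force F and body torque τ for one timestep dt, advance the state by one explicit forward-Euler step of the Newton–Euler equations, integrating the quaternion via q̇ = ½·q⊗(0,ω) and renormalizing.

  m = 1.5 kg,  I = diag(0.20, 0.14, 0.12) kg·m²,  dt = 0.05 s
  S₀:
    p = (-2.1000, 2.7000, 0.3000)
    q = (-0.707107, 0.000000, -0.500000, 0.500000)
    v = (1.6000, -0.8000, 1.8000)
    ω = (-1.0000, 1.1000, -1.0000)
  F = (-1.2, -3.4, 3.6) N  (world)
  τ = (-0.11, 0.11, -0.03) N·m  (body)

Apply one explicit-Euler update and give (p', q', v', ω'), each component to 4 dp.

p' = p + v·dt = (-2.0200, 2.6600, 0.3900)
v' = v + a·dt = (1.5600, -0.9133, 1.9200)
α = I⁻¹(τ − ω×Iω) = (-0.6600, 0.2143, -0.8000)
new body rate ω' = (-1.0330, 1.1107, -1.0400)
2q̇ = q⊗(0,ω) = (1.0500000, 0.6571070, -1.2778177, 0.2071070)
updated quaternion q' = (-0.6802, 0.0164, -0.5314, 0.5047)

p' = (-2.0200, 2.6600, 0.3900)
q' = (-0.6802, 0.0164, -0.5314, 0.5047)
v' = (1.5600, -0.9133, 1.9200)
ω' = (-1.0330, 1.1107, -1.0400)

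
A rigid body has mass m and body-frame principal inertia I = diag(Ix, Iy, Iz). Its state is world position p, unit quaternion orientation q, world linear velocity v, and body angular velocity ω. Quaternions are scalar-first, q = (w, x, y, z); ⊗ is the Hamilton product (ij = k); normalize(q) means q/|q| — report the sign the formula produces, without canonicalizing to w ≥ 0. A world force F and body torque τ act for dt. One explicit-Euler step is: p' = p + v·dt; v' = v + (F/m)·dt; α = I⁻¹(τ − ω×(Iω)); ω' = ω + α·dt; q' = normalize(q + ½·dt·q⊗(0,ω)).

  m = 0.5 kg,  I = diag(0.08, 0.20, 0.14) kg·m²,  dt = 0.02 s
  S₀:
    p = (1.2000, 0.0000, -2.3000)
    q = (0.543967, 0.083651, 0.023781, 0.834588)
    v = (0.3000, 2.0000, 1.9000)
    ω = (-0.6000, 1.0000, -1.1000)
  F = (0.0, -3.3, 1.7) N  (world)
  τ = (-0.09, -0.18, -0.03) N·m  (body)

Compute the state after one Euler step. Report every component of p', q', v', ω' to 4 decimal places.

new position p' = (1.2060, 0.0400, -2.2620)
v + (F/m)dt = (0.3000, 1.8680, 1.9680)
ω×(Iω) gyroscopic = (0.0660, -0.0396, -0.0720)
angular accel α = (-1.9500, -0.7020, 0.3000)
new body rate ω' = (-0.6390, 0.9860, -1.0940)
2q̇ = q⊗(0,ω) = (0.9444564, -1.1871273, 0.1352303, -0.5004441)
q' = normalize(q + ½dt·q⊗(0,ω)) = (0.5533, 0.0718, 0.0251, 0.8295)

p' = (1.2060, 0.0400, -2.2620)
q' = (0.5533, 0.0718, 0.0251, 0.8295)
v' = (0.3000, 1.8680, 1.9680)
ω' = (-0.6390, 0.9860, -1.0940)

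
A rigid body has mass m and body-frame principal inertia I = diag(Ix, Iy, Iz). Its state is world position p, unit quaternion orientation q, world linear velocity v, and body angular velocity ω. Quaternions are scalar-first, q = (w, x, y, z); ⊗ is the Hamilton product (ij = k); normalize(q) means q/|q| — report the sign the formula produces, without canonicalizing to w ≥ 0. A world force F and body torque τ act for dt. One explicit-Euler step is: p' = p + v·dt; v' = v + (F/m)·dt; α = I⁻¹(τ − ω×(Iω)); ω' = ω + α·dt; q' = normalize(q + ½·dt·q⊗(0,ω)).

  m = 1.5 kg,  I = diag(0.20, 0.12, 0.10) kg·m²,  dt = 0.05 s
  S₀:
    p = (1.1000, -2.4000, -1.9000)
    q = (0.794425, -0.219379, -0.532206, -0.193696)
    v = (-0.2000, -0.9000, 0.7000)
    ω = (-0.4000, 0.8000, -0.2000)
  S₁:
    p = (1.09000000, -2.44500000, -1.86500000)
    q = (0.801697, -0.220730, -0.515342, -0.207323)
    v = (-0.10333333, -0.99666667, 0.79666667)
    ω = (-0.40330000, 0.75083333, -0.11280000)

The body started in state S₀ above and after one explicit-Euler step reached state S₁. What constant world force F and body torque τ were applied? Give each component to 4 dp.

F = (2.9000, -2.9000, 2.9000)
τ = (-0.0100, -0.1100, 0.2000)

Δv = v₁−v₀ = (0.09666667, -0.09666667, 0.09666667)
m·(v₁−v₀)/dt = (2.9000, -2.9000, 2.9000)
rate change Δω = (-0.00330000, -0.04916667, 0.08720000)
applied torque τ = (-0.0100, -0.1100, 0.2000)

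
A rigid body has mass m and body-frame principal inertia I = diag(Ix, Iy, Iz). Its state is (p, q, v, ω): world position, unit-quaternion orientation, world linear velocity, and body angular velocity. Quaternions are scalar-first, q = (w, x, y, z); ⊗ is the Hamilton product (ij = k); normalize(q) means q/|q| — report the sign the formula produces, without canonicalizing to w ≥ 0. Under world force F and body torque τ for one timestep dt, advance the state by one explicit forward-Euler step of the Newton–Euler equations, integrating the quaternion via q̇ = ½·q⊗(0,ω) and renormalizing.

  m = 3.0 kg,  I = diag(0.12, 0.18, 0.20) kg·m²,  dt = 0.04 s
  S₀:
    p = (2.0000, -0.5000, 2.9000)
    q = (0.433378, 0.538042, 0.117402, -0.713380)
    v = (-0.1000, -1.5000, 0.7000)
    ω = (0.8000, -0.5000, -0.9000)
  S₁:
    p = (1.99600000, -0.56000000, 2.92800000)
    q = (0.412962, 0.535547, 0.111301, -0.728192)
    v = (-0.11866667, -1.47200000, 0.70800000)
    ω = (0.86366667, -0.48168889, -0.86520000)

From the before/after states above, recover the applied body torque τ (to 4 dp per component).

τ = (0.2000, 0.1400, 0.1500)

Δω = ω₁−ω₀ = (0.06366667, 0.01831111, 0.03480000)
gyro term ω₀×Iω₀ = (0.0090, 0.0576, -0.0240)
I·α + gyro = (0.2000, 0.1400, 0.1500)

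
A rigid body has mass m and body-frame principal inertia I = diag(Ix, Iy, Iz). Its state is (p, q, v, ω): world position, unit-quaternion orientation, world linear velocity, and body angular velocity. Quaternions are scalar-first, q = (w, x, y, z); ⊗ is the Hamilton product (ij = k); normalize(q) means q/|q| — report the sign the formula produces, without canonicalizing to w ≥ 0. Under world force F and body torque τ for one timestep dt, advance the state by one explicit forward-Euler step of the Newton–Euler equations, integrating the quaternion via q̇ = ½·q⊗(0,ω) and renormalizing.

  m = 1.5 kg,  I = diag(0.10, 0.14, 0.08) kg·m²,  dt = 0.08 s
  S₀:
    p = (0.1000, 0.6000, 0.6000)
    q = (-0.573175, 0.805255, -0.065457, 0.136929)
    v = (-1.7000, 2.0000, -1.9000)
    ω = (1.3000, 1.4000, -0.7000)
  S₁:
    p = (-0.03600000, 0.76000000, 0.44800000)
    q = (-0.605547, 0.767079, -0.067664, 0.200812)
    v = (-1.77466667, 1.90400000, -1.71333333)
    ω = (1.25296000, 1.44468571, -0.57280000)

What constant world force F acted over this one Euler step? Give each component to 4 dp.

F = (-1.4000, -1.8000, 3.5000)

velocity change Δv = (-0.07466667, -0.09600000, 0.18666667)
applied force F = (-1.4000, -1.8000, 3.5000)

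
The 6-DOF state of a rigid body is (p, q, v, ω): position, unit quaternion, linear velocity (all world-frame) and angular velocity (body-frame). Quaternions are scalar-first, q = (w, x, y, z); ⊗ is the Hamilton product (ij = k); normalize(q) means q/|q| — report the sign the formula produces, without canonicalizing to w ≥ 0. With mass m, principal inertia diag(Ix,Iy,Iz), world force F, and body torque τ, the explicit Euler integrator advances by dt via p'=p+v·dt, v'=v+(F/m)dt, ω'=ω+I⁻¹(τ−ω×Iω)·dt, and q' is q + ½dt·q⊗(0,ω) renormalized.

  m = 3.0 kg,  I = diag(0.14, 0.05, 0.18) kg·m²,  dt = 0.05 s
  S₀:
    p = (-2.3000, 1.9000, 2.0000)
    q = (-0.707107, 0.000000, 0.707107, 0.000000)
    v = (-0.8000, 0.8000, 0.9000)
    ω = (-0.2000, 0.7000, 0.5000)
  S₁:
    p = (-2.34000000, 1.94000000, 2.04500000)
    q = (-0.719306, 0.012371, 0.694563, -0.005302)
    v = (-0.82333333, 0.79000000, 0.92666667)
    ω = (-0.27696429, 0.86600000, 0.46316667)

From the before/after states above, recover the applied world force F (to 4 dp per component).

Δv = v₁−v₀ = (-0.02333333, -0.01000000, 0.02666667)
applied force F = (-1.4000, -0.6000, 1.6000)

F = (-1.4000, -0.6000, 1.6000)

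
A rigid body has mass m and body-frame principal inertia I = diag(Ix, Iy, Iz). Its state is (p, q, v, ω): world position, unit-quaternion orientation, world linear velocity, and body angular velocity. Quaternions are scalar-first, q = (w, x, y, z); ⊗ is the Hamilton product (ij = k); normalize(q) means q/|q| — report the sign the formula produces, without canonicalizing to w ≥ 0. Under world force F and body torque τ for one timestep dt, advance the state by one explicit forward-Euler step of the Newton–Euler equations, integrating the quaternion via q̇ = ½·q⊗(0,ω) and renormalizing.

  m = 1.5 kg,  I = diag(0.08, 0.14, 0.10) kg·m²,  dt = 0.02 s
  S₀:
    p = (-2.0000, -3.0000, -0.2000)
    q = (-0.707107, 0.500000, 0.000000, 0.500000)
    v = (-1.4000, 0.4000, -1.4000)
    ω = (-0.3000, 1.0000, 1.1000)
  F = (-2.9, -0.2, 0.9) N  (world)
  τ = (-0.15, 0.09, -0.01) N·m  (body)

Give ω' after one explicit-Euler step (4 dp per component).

ω' = (-0.3265, 1.0119, 1.1016)

angular accel α = (-1.3250, 0.5957, 0.0800)
ω + α·dt = (-0.3265, 1.0119, 1.1016)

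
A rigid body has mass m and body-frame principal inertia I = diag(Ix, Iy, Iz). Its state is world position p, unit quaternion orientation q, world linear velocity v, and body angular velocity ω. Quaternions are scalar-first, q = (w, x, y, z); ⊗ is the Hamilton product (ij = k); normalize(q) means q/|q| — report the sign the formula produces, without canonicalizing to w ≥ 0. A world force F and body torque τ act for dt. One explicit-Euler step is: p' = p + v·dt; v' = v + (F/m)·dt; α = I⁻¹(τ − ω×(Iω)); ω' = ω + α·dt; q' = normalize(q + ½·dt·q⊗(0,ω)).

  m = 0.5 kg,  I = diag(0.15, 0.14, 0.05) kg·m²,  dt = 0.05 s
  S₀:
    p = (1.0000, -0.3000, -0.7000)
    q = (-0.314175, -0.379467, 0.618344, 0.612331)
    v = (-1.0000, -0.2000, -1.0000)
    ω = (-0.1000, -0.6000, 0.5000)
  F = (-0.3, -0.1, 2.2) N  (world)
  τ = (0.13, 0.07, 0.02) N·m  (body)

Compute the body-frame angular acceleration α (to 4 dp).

α = (0.6867, 0.5357, 0.4120)

gyro term ω×Iω = (0.0270, -0.0050, -0.0006)
(τ − ω×Iω)/I = (0.6867, 0.5357, 0.4120)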